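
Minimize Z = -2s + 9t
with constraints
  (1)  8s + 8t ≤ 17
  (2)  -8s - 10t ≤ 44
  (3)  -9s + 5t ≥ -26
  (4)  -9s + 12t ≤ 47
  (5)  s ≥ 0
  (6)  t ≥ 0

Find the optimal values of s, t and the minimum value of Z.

s = 17/8, t = 0, minimum Z = -17/4

Feasible corners and Z = -2s + 9t:
  (0, 17/8) → Z = 153/8
  (17/8, 0) → Z = -17/4
  (0, 0) → Z = 0

The binding constraints are 8s + 8t = 17 and t = 0.
Solving simultaneously gives s = 17/8, t = 0.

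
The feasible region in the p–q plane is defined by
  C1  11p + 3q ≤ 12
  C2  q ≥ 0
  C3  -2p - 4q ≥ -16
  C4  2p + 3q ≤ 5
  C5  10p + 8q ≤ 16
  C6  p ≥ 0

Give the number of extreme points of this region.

5

Intersecting each pair of boundary lines and keeping only the points that satisfy every inequality leaves:
  (12/11, 0)
  (24/29, 28/29)
  (0, 0)
  (4/7, 9/7)
  (0, 5/3)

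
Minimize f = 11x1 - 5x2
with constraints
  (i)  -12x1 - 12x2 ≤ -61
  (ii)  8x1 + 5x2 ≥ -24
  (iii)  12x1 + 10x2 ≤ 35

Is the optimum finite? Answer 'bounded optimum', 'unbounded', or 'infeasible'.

Extreme points and f = 11x1 - 5x2:
  (-593/36, 194/9) → f = -10403/36
  (-95/12, 13) → f = -1825/12
  (-83/4, 142/5) → f = -1481/4
The feasible region has finitely many vertices and no improving ray; the minimum is -1481/4 at (-83/4, 142/5).

bounded optimum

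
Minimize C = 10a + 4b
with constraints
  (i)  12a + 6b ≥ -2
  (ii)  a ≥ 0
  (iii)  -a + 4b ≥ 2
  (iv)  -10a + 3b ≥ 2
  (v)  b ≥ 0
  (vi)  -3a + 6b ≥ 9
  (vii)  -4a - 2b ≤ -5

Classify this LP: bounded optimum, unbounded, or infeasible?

Extreme points and C = 10a + 4b:
  (0, 5/2) → C = 10
  (11/32, 29/16) → C = 171/16
The feasible region has finitely many vertices and no improving ray; the minimum is 10 at (0, 5/2).

bounded optimum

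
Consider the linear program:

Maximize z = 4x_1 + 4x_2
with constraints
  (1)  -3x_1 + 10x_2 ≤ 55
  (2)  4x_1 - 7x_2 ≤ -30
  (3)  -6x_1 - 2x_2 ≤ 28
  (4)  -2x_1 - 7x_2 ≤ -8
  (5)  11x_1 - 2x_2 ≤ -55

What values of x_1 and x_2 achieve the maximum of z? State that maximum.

Feasible corners and z = 4x_1 + 4x_2:
  (-65/11, 41/11) → z = -96/11
  (-55/13, 55/13) → z = 0
  (-106/19, 52/19) → z = -216/19
  (-41/9, 22/9) → z = -76/9

The binding constraints are -3x_1 + 10x_2 = 55 and 11x_1 - 2x_2 = -55.
Solving simultaneously gives x_1 = -55/13, x_2 = 55/13.

x_1 = -55/13, x_2 = 55/13, maximum z = 0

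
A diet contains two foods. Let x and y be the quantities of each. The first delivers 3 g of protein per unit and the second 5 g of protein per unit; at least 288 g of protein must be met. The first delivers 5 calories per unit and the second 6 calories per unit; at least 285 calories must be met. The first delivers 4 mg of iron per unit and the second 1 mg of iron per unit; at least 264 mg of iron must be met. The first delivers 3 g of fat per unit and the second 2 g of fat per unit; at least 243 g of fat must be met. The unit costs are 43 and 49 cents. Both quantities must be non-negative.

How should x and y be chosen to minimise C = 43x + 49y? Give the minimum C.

x = 71, y = 15, minimum C = 3788

Vertices and C = 43x + 49y:
  (0, 264) → C = 12936
  (96, 0) → C = 4128
  (71, 15) → C = 3788
  (57, 36) → C = 4215
The feasible region is unbounded (it extends along (0, 1), (1, 0)), but C strictly increases along every unbounded feasible direction, so there is no improving ray and the minimum is attained at a vertex.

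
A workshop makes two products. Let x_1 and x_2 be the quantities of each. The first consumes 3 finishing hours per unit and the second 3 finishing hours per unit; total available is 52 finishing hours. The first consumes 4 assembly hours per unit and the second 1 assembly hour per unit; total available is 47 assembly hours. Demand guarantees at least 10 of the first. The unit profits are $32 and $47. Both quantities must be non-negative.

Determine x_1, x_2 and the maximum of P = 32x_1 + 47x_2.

Feasible corners and P = 32x_1 + 47x_2:
  (47/4, 0) → P = 376
  (10, 0) → P = 320
  (10, 7) → P = 649

x_1 = 10, x_2 = 7, maximum P = 649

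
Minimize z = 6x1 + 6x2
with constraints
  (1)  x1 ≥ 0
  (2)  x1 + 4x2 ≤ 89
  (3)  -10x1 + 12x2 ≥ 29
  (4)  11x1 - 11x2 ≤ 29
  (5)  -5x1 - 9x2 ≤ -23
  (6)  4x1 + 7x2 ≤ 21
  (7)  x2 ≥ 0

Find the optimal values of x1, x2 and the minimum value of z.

At the optimal vertex, x1 = 0 and -5x1 - 9x2 = -23.
Solving simultaneously gives x1 = 0, x2 = 23/9.

x1 = 0, x2 = 23/9, minimum z = 46/3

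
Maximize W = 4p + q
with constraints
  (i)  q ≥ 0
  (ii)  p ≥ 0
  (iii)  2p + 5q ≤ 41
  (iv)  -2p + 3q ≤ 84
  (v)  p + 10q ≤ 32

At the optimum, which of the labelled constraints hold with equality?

Extreme points and W = 4p + q:
  (0, 0) → W = 0
  (41/2, 0) → W = 82
  (0, 16/5) → W = 16/5
  (50/3, 23/15) → W = 341/5

The maximum is at (41/2, 0). Substituting into each constraint, equality holds for (i) and (iii); the remaining constraints have slack.

(i) and (iii)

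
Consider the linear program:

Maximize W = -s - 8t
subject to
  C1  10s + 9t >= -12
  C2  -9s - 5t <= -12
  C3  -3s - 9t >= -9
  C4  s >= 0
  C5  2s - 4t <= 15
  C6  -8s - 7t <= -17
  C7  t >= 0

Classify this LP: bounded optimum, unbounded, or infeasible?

bounded optimum

Vertices and W = -s - 8t:
  (30/17, 7/17) → W = -86/17
  (3, 0) → W = -3
  (17/8, 0) → W = -17/8
The feasible region has finitely many vertices and no improving ray; the maximum is -17/8 at (17/8, 0).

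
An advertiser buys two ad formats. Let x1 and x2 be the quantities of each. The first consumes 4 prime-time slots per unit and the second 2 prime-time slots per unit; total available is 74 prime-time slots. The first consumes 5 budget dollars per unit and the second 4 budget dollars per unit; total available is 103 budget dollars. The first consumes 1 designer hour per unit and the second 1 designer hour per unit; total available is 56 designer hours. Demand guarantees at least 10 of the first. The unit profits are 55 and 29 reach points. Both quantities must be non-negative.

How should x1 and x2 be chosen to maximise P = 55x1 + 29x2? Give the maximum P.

x1 = 15, x2 = 7, maximum P = 1028

Extreme points and P = 55x1 + 29x2:
  (37/2, 0) → P = 2035/2
  (10, 0) → P = 550
  (15, 7) → P = 1028
  (10, 53/4) → P = 3737/4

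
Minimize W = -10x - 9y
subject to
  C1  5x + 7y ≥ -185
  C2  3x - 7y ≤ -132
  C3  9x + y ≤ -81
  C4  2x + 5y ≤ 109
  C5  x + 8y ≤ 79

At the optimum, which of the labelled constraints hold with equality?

C2 and C5

Feasible corners and W = -10x - 9y:
  (-317/8, 15/8) → W = 3035/8
  (-2033/33, 580/33) → W = 15110/33
  (-503/31, 369/31) → W = 1709/31

The minimum is at (-503/31, 369/31). Substituting into each constraint, equality holds for C2 and C5; the remaining constraints have slack.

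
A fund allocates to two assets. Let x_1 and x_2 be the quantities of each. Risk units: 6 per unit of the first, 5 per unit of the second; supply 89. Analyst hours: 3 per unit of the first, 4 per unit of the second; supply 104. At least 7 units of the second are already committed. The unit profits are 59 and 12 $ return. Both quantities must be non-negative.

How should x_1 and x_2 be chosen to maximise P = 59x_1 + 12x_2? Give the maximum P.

x_1 = 9, x_2 = 7, maximum P = 615

Vertices and P = 59x_1 + 12x_2:
  (0, 89/5) → P = 1068/5
  (0, 7) → P = 84
  (9, 7) → P = 615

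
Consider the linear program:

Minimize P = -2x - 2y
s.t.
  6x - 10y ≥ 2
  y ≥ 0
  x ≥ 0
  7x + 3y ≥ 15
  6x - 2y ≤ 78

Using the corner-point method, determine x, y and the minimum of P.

Feasible corners and P = -2x - 2y:
  (39/22, 19/22) → P = -58/11
  (97/6, 19/2) → P = -154/3
  (15/7, 0) → P = -30/7
  (13, 0) → P = -26

At the optimal vertex, 6x - 10y = 2 and 6x - 2y = 78.
Solving simultaneously gives x = 97/6, y = 19/2.

x = 97/6, y = 19/2, minimum P = -154/3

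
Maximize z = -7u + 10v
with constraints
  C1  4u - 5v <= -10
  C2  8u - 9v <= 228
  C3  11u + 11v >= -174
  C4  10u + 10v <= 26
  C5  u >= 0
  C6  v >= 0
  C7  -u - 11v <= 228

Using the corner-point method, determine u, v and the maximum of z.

Corner points and z = -7u + 10v:
  (1/3, 34/15) → z = 61/3
  (0, 2) → z = 20
  (0, 13/5) → z = 26

The binding constraints are 10u + 10v = 26 and u = 0.
Solving simultaneously gives u = 0, v = 13/5.

u = 0, v = 13/5, maximum z = 26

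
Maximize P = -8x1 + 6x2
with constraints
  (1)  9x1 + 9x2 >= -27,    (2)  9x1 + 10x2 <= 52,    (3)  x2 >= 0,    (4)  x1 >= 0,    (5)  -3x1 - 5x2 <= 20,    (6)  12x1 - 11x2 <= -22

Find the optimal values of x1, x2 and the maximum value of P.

x1 = 0, x2 = 26/5, maximum P = 156/5

Corner points and P = -8x1 + 6x2:
  (0, 26/5) → P = 156/5
  (352/219, 274/73) → P = 2116/219
  (0, 2) → P = 12

At the optimal vertex, 9x1 + 10x2 = 52 and x1 = 0.
Solving simultaneously gives x1 = 0, x2 = 26/5.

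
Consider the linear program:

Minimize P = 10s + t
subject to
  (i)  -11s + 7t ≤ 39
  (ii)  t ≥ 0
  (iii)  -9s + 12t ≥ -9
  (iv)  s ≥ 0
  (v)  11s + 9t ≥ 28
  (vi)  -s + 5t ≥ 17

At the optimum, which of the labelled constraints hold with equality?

(iv) and (vi)

Extreme points and P = 10s + t:
  (0, 39/7) → P = 39/7
  (83/11, 54/11) → P = 884/11
  (0, 17/5) → P = 17/5
The feasible region is unbounded (it extends along (4, 3), (7, 11)), but P strictly increases along every unbounded feasible direction, so there is no improving ray and the minimum is attained at a vertex.

The minimum is at (0, 17/5). Substituting into each constraint, equality holds for (iv) and (vi); the remaining constraints have slack.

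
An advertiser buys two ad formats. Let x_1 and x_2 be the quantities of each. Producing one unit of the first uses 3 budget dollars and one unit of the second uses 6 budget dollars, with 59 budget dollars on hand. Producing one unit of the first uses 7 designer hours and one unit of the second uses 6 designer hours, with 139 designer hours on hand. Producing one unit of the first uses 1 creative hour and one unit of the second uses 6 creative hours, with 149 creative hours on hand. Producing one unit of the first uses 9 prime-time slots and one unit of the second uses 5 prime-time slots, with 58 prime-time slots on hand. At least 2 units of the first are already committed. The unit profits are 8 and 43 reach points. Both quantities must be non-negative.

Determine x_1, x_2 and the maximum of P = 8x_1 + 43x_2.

x_1 = 2, x_2 = 8, maximum P = 360

Extreme points and P = 8x_1 + 43x_2:
  (58/9, 0) → P = 464/9
  (2, 0) → P = 16
  (2, 8) → P = 360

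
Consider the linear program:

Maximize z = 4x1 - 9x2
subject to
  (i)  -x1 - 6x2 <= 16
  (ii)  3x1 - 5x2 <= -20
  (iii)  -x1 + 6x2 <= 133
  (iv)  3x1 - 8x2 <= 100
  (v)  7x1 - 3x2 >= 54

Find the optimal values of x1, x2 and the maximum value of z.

Feasible corners and z = 4x1 - 9x2:
  (545/13, 379/13) → z = -1231/13
  (165/13, 151/13) → z = -699/13
  (241/13, 985/39) → z = -1991/13

x1 = 165/13, x2 = 151/13, maximum z = -699/13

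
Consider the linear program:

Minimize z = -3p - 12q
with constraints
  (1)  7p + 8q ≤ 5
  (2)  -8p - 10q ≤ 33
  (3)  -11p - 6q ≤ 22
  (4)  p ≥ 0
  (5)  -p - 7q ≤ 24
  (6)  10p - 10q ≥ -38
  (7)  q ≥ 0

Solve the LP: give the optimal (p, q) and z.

p = 0, q = 5/8, minimum z = -15/2

Feasible corners and z = -3p - 12q:
  (0, 5/8) → z = -15/2
  (5/7, 0) → z = -15/7
  (0, 0) → z = 0

At the optimal vertex, 7p + 8q = 5 and p = 0.
Solving simultaneously gives p = 0, q = 5/8.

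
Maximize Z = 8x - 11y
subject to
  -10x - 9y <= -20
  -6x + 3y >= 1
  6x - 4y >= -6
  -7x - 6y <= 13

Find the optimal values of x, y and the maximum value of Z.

Vertices and Z = 8x - 11y:
  (17/28, 65/42) → Z = -73/6
  (13/47, 90/47) → Z = -886/47
  (7/3, 5) → Z = -109/3

x = 17/28, y = 65/42, maximum Z = -73/6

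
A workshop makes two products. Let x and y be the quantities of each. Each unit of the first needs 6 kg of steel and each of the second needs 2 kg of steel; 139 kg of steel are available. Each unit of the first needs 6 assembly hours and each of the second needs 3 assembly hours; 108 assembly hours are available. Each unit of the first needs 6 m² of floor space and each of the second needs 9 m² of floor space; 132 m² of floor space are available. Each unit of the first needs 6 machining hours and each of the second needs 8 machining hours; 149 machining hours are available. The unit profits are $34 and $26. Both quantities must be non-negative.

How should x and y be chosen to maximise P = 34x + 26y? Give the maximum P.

x = 16, y = 4, maximum P = 648

Corner points and P = 34x + 26y:
  (0, 0) → P = 0
  (0, 44/3) → P = 1144/3
  (18, 0) → P = 612
  (16, 4) → P = 648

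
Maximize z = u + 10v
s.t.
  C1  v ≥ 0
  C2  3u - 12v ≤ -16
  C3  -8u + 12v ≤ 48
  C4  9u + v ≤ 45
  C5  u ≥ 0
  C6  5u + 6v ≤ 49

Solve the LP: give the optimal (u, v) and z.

u = 25/9, v = 158/27, maximum z = 1655/27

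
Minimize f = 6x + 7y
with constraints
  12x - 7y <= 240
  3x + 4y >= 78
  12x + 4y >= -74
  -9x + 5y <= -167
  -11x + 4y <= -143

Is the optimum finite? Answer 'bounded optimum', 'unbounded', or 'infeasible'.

Corner points and f = 6x + 7y:
  (502/23, 72/23) → f = 3516/23
  (1058/51, 67/17) → f = 2585/17
The feasible region has finitely many vertices and no improving ray; the minimum is 2585/17 at (1058/51, 67/17).

bounded optimum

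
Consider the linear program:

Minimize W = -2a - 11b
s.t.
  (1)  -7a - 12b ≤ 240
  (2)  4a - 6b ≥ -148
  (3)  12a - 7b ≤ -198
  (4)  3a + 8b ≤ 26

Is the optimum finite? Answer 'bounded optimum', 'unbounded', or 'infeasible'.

bounded optimum

Vertices and W = -2a - 11b:
  (-536/15, 38/45) → W = 2798/45
  (-4056/193, -1494/193) → W = 24546/193
  (-514/25, 274/25) → W = -1986/25
  (-1402/117, 302/39) → W = -7162/117
The feasible region has finitely many vertices and no improving ray; the minimum is -1986/25 at (-514/25, 274/25).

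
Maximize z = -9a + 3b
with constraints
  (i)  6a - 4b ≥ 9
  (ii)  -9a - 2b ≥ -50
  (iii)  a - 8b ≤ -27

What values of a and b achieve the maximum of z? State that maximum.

The binding constraints are 6a - 4b = 9 and a - 8b = -27.
Solving simultaneously gives a = 45/11, b = 171/44.

a = 45/11, b = 171/44, maximum z = -1107/44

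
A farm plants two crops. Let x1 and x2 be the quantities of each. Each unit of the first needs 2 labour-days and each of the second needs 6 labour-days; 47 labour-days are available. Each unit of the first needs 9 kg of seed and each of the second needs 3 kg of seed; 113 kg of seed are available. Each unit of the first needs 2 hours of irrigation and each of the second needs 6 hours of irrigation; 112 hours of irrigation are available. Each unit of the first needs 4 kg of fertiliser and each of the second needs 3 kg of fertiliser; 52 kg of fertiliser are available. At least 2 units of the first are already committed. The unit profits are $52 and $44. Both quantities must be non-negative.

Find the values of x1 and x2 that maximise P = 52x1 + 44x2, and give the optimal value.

x1 = 19/2, x2 = 14/3, maximum P = 2098/3

Corner points and P = 52x1 + 44x2:
  (113/9, 0) → P = 5876/9
  (2, 0) → P = 104
  (19/2, 14/3) → P = 2098/3
  (2, 43/6) → P = 1258/3
  (61/5, 16/15) → P = 2044/3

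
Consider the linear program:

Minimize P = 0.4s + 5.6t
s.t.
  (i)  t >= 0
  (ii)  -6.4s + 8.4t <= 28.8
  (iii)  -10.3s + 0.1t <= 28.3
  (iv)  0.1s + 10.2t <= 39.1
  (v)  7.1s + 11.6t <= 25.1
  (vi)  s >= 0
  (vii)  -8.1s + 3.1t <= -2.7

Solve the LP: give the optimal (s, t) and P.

s = 1/3, t = 0, minimum P = 2/15

Corner points and P = 0.4s + 5.6t:
  (251/71, 0) → P = 502/355
  (1/3, 0) → P = 2/15
  (10913/11597, 18414/11597) → P = 537418/57985

The binding constraints are t = 0 and -8.1s + 3.1t = -2.7.
Solving simultaneously gives s = 1/3, t = 0.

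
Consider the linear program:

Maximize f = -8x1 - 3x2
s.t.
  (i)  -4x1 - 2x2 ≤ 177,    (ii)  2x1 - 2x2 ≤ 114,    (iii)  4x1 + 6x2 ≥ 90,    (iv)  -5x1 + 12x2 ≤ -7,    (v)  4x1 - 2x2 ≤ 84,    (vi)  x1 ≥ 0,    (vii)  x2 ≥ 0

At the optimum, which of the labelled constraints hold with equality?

(iii) and (iv)

Extreme points and f = -8x1 - 3x2:
  (187/13, 211/39) → f = -1707/13
  (171/8, 3/4) → f = -693/4
  (497/19, 196/19) → f = -4564/19

The maximum is at (187/13, 211/39). Substituting into each constraint, equality holds for (iii) and (iv); the remaining constraints have slack.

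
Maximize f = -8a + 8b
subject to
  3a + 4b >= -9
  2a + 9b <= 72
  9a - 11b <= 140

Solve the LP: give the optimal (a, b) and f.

a = -369/19, b = 234/19, maximum f = 4824/19

Vertices and f = -8a + 8b:
  (-369/19, 234/19) → f = 4824/19
  (461/69, -167/23) → f = -7696/69
  (2052/103, 368/103) → f = -13472/103

The binding constraints are 3a + 4b = -9 and 2a + 9b = 72.
Solving simultaneously gives a = -369/19, b = 234/19.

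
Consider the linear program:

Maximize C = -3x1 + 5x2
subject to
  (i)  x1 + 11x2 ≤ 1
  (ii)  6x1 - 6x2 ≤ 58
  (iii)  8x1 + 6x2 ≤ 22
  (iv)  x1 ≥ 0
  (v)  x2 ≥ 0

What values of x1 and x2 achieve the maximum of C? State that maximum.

x1 = 0, x2 = 1/11, maximum C = 5/11

Corner points and C = -3x1 + 5x2:
  (0, 1/11) → C = 5/11
  (1, 0) → C = -3
  (0, 0) → C = 0

At the optimal vertex, x1 + 11x2 = 1 and x1 = 0.
Solving simultaneously gives x1 = 0, x2 = 1/11.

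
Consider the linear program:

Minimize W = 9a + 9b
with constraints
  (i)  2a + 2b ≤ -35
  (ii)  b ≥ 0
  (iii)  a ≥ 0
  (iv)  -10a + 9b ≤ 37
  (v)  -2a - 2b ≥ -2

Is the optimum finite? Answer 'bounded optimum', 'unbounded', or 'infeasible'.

The boundaries 2a + 2b = -35 and a = 0 meet at (0, -35/2), but that point violates b ≥ 0. Every candidate vertex is excluded by some other constraint, so the feasible region is empty.

infeasible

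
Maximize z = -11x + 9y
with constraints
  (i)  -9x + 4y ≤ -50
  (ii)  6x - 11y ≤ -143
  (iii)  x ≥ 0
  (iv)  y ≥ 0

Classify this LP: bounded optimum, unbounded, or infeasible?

From the feasible point (374/25, 529/25), moving in the direction (4, 9) keeps every constraint satisfied while z increases without bound.

unbounded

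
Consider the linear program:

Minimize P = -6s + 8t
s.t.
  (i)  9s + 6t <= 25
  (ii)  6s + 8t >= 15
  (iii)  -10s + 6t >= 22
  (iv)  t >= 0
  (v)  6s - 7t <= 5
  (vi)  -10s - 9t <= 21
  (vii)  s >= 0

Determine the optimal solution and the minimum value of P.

Extreme points and P = -6s + 8t:
  (3/19, 224/57) → P = 1738/57
  (0, 25/6) → P = 100/3
  (0, 11/3) → P = 88/3

s = 0, t = 11/3, minimum P = 88/3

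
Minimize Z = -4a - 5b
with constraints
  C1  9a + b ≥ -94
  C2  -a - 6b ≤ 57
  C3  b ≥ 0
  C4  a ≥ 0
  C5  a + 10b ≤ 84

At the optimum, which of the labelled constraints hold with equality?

C3 and C5

Corner points and Z = -4a - 5b:
  (0, 0) → Z = 0
  (84, 0) → Z = -336
  (0, 42/5) → Z = -42

The minimum is at (84, 0). Substituting into each constraint, equality holds for C3 and C5; the remaining constraints have slack.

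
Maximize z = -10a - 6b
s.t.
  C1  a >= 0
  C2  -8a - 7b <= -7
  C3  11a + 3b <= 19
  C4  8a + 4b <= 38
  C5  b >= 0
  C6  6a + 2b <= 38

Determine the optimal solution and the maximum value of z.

Corner points and z = -10a - 6b:
  (0, 1) → z = -6
  (0, 19/3) → z = -38
  (7/8, 0) → z = -35/4
  (19/11, 0) → z = -190/11

The binding constraints are a = 0 and -8a - 7b = -7.
Solving simultaneously gives a = 0, b = 1.

a = 0, b = 1, maximum z = -6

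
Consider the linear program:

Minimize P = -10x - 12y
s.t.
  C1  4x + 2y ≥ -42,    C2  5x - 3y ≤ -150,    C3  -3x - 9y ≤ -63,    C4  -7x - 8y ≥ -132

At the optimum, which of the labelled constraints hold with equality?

C1 and C4

Extreme points and P = -10x - 12y:
  (-213/11, 195/11) → P = -210/11
  (-100/3, 137/3) → P = -644/3
  (-804/61, 1710/61) → P = -12480/61

The minimum is at (-100/3, 137/3). Substituting into each constraint, equality holds for C1 and C4; the remaining constraints have slack.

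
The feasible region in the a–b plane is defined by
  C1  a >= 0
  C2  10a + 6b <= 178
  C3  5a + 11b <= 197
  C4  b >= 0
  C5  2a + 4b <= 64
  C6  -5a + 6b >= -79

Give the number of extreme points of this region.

The feasible vertices (each the meet of two boundaries and inside every other half-plane) are:
  (0, 0)
  (0, 16)
  (82/7, 71/7)
  (257/15, 10/9)
  (79/5, 0)

5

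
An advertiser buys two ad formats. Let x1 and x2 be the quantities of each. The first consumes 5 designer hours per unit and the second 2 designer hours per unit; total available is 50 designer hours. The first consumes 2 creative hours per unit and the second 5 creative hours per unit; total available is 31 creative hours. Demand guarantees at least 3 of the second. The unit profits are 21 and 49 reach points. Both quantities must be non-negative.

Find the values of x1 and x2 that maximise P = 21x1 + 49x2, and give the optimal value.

x1 = 8, x2 = 3, maximum P = 315

Vertices and P = 21x1 + 49x2:
  (0, 31/5) → P = 1519/5
  (0, 3) → P = 147
  (8, 3) → P = 315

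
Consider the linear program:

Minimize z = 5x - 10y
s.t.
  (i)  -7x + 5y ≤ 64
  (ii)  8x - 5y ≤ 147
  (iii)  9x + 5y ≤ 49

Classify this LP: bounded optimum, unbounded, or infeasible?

Vertices and z = 5x - 10y:
  (-15/16, 919/80) → z = -1913/16
  (196/17, -931/85) → z = 2842/17
The feasible region has finitely many vertices and no improving ray; the minimum is -1913/16 at (-15/16, 919/80).

bounded optimum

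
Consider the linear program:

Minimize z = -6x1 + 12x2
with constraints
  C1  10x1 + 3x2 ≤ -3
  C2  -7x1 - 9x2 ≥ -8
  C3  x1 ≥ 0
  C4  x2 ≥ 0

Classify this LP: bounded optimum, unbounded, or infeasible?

The boundaries 10x1 + 3x2 = -3 and -7x1 - 9x2 = -8 meet at (-17/23, 101/69), but that point violates x1 ≥ 0. Every candidate vertex is excluded by some other constraint, so the feasible region is empty.

infeasible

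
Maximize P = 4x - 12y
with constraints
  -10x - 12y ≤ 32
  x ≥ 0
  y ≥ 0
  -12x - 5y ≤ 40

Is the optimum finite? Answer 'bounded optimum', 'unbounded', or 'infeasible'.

From the feasible point (0, 0), moving in the direction (1, 0) keeps every constraint satisfied while P increases without bound.

unbounded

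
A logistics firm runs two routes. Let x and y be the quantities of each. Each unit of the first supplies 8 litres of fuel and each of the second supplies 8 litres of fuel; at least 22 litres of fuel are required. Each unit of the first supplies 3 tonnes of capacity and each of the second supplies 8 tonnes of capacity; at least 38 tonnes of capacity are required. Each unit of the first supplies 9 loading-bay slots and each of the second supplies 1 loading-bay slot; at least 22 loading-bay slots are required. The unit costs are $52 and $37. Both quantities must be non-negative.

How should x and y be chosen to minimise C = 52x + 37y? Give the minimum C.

x = 2, y = 4, minimum C = 252

The feasible region is unbounded (it extends along (0, 1), (1, 0)), but C strictly increases along every unbounded feasible direction, so there is no improving ray and the minimum is attained at a vertex.

The binding constraints are 3x + 8y = 38 and 9x + y = 22.
Solving simultaneously gives x = 2, y = 4.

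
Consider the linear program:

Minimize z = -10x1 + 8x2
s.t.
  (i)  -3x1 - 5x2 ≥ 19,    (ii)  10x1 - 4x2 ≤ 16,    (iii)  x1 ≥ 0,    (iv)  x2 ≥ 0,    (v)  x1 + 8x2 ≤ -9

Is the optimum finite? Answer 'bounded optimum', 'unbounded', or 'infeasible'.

The boundaries -3x1 - 5x2 = 19 and 10x1 - 4x2 = 16 meet at (2/31, -119/31), but that point violates x2 ≥ 0. Every candidate vertex is excluded by some other constraint, so the feasible region is empty.

infeasible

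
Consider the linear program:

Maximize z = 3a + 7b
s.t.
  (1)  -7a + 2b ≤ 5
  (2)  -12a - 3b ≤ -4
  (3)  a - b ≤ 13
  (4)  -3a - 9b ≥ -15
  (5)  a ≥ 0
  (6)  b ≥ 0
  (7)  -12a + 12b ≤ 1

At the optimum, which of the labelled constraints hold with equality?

Feasible corners and z = 3a + 7b:
  (1/3, 0) → z = 1
  (1/4, 1/3) → z = 37/12
  (5, 0) → z = 15
  (19/16, 61/48) → z = 299/24

The maximum is at (5, 0). Substituting into each constraint, equality holds for (4) and (6); the remaining constraints have slack.

(4) and (6)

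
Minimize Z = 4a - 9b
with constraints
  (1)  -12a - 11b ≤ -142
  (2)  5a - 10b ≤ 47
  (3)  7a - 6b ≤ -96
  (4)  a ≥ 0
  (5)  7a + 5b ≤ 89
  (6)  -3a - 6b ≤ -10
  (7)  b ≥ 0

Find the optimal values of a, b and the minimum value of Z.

Corner points and Z = 4a - 9b:
  (0, 16) → Z = -144
  (54/77, 185/11) → Z = -11439/77
  (0, 89/5) → Z = -801/5

The binding constraints are a = 0 and 7a + 5b = 89.
Solving simultaneously gives a = 0, b = 89/5.

a = 0, b = 89/5, minimum Z = -801/5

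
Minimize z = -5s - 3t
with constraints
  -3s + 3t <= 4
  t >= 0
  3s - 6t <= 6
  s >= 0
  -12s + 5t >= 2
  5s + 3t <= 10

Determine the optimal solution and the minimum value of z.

s = 2/3, t = 2, minimum z = -28/3

Feasible corners and z = -5s - 3t:
  (0, 4/3) → z = -4
  (2/3, 2) → z = -28/3
  (0, 2/5) → z = -6/5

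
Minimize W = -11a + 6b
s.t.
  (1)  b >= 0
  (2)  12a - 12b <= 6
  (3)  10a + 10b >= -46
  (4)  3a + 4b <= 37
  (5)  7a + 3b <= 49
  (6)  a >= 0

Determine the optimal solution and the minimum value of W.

a = 101/20, b = 91/20, minimum W = -113/4

Extreme points and W = -11a + 6b:
  (1/2, 0) → W = -11/2
  (0, 0) → W = 0
  (101/20, 91/20) → W = -113/4
  (85/19, 112/19) → W = -263/19
  (0, 37/4) → W = 111/2

The optimum lies where 12a - 12b = 6 and 7a + 3b = 49.
Solving simultaneously gives a = 101/20, b = 91/20.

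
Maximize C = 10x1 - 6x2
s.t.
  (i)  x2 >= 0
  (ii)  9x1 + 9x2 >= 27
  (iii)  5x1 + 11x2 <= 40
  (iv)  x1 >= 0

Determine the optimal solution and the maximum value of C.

x1 = 8, x2 = 0, maximum C = 80

Vertices and C = 10x1 - 6x2:
  (3, 0) → C = 30
  (8, 0) → C = 80
  (0, 3) → C = -18
  (0, 40/11) → C = -240/11

At the optimal vertex, x2 = 0 and 5x1 + 11x2 = 40.
Solving simultaneously gives x1 = 8, x2 = 0.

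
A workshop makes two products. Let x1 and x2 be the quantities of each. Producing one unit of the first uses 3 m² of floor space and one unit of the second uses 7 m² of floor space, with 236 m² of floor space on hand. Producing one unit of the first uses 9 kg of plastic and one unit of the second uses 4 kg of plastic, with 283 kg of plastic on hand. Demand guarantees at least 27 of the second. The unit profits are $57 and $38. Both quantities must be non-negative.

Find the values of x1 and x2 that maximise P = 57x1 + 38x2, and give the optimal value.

Extreme points and P = 57x1 + 38x2:
  (0, 236/7) → P = 8968/7
  (0, 27) → P = 1026
  (47/3, 27) → P = 1919

At the optimal vertex, 3x1 + 7x2 = 236 and x2 = 27.
Solving simultaneously gives x1 = 47/3, x2 = 27.

x1 = 47/3, x2 = 27, maximum P = 1919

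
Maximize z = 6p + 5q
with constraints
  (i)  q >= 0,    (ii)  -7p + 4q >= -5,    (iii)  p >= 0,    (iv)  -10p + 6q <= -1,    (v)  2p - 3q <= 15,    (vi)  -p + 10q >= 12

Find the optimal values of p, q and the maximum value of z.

Feasible corners and z = 6p + 5q:
  (13, 43/2) → z = 371/2
  (49/33, 89/66) → z = 1033/66
  (41/47, 121/94) → z = 1097/94

At the optimal vertex, -7p + 4q = -5 and -10p + 6q = -1.
Solving simultaneously gives p = 13, q = 43/2.

p = 13, q = 43/2, maximum z = 371/2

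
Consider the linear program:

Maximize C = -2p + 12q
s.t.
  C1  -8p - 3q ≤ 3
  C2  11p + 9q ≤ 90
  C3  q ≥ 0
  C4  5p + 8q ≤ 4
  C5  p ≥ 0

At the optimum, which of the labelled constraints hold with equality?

C4 and C5

Corner points and C = -2p + 12q:
  (4/5, 0) → C = -8/5
  (0, 0) → C = 0
  (0, 1/2) → C = 6

The maximum is at (0, 1/2). Substituting into each constraint, equality holds for C4 and C5; the remaining constraints have slack.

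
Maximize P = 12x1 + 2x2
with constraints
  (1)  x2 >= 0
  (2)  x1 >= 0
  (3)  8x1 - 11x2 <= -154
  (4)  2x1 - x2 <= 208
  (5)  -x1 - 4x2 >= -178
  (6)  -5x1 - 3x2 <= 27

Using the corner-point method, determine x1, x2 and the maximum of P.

x1 = 1342/43, x2 = 1578/43, maximum P = 19260/43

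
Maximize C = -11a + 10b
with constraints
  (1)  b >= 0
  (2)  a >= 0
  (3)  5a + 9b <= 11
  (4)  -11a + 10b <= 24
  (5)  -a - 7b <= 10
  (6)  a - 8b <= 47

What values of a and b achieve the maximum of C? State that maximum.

Extreme points and C = -11a + 10b:
  (0, 0) → C = 0
  (11/5, 0) → C = -121/5
  (0, 11/9) → C = 110/9

The binding constraints are a = 0 and 5a + 9b = 11.
Solving simultaneously gives a = 0, b = 11/9.

a = 0, b = 11/9, maximum C = 110/9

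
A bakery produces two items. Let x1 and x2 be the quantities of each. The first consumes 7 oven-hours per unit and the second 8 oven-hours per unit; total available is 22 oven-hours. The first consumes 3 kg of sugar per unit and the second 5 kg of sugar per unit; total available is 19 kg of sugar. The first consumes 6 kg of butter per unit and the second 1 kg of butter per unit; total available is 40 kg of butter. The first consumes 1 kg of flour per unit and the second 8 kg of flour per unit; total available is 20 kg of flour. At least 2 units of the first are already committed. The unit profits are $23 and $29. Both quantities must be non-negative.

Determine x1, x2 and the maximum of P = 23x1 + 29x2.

At the optimal vertex, 7x1 + 8x2 = 22 and x1 = 2.
Solving simultaneously gives x1 = 2, x2 = 1.

x1 = 2, x2 = 1, maximum P = 75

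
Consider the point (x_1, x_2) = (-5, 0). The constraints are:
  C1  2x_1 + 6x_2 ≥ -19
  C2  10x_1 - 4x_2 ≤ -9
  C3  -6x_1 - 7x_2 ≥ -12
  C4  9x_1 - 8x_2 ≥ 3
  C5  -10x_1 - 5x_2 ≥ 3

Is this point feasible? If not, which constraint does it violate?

Constraint C4: 9x_1 - 8x_2 = -45, which is not ≥ 3. All other constraints are satisfied.

not feasible — violates C4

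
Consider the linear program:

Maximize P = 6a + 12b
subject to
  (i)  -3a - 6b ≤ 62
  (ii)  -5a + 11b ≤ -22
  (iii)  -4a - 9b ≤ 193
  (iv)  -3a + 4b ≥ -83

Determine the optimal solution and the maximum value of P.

a = 825/13, b = 349/13, maximum P = 9138/13

Corner points and P = 6a + 12b:
  (-550/63, -376/63) → P = -124
  (25/3, -29/2) → P = -124
  (825/13, 349/13) → P = 9138/13

The binding constraints are -5a + 11b = -22 and -3a + 4b = -83.
Solving simultaneously gives a = 825/13, b = 349/13.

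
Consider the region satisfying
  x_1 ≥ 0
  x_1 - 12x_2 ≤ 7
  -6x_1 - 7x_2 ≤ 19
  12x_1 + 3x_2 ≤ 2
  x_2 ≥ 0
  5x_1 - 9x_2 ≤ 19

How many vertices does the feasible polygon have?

3

Pairwise boundary intersections that survive every other constraint:
  (0, 2/3)
  (0, 0)
  (1/6, 0)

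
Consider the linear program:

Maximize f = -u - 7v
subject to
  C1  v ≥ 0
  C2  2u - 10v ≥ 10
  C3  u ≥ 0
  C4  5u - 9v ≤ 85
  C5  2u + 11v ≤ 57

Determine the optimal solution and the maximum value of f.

u = 5, v = 0, maximum f = -5

Extreme points and f = -u - 7v:
  (5, 0) → f = -5
  (17, 0) → f = -17
  (340/21, 47/21) → f = -223/7
  (1448/73, 115/73) → f = -2253/73

The optimum lies where v = 0 and 2u - 10v = 10.
Solving simultaneously gives u = 5, v = 0.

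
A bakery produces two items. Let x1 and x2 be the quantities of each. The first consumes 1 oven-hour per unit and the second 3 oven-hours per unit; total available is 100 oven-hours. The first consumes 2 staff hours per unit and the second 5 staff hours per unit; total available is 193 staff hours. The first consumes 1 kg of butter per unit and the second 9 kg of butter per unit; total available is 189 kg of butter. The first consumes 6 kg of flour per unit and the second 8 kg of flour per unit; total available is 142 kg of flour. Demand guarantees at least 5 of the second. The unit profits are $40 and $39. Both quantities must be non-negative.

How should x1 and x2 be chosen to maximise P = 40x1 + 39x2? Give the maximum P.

x1 = 17, x2 = 5, maximum P = 875

At the optimal vertex, 6x1 + 8x2 = 142 and x2 = 5.
Solving simultaneously gives x1 = 17, x2 = 5.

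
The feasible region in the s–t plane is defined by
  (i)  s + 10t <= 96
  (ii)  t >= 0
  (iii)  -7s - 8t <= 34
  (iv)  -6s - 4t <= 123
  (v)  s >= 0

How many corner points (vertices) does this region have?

Intersecting each pair of boundary lines and keeping only the points that satisfy every inequality leaves:
  (96, 0)
  (0, 48/5)
  (0, 0)

3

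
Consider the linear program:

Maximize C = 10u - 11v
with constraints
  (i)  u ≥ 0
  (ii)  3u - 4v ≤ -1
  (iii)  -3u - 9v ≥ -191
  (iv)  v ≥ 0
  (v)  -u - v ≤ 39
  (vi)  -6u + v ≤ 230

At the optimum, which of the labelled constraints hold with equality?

Feasible corners and C = 10u - 11v:
  (0, 1/4) → C = -11/4
  (0, 191/9) → C = -2101/9
  (755/39, 192/13) → C = 1214/39

The maximum is at (755/39, 192/13). Substituting into each constraint, equality holds for (ii) and (iii); the remaining constraints have slack.

(ii) and (iii)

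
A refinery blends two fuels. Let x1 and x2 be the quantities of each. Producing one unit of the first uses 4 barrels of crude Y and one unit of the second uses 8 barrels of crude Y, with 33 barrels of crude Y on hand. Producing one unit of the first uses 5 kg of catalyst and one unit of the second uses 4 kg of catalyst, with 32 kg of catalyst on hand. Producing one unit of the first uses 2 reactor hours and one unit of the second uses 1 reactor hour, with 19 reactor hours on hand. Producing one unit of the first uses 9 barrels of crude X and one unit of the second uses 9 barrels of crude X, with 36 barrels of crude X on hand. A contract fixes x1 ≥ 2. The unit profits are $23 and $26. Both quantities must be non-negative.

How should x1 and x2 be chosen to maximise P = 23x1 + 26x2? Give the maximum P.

x1 = 2, x2 = 2, maximum P = 98

Vertices and P = 23x1 + 26x2:
  (4, 0) → P = 92
  (2, 0) → P = 46
  (2, 2) → P = 98

The binding constraints are 9x1 + 9x2 = 36 and x1 = 2.
Solving simultaneously gives x1 = 2, x2 = 2.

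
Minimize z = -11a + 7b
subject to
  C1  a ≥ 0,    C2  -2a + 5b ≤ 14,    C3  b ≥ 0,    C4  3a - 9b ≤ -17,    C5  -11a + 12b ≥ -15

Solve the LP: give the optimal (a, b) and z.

a = 243/31, b = 184/31, minimum z = -1385/31

The optimum lies where -2a + 5b = 14 and -11a + 12b = -15.
Solving simultaneously gives a = 243/31, b = 184/31.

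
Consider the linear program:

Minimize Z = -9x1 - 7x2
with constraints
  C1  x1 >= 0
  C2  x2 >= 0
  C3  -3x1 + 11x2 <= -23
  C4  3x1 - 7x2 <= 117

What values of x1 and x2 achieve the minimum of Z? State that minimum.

Extreme points and Z = -9x1 - 7x2:
  (23/3, 0) → Z = -69
  (39, 0) → Z = -351
  (563/6, 47/2) → Z = -1009

The optimum lies where -3x1 + 11x2 = -23 and 3x1 - 7x2 = 117.
Solving simultaneously gives x1 = 563/6, x2 = 47/2.

x1 = 563/6, x2 = 47/2, minimum Z = -1009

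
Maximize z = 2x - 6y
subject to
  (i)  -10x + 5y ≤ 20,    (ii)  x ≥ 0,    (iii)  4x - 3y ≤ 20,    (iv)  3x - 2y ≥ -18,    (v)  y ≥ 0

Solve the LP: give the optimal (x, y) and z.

x = 5, y = 0, maximum z = 10

The feasible region is unbounded (it extends along (3, 4), (2, 3)), but z strictly decreases along every unbounded feasible direction, so there is no improving ray and the maximum is attained at a vertex.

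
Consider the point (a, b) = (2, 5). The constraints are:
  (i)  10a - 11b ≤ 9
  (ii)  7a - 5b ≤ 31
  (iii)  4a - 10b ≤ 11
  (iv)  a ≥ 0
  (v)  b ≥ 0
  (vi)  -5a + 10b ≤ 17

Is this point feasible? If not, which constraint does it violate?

Constraint (vi): -5a + 10b = 40, which is not ≤ 17. All other constraints are satisfied.

not feasible — violates (vi)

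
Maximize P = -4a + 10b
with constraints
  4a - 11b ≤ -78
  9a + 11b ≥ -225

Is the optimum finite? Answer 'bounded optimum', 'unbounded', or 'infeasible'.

From the feasible point (-303/13, -18/13), moving in the direction (-11, 9) keeps every constraint satisfied while P increases without bound.

unbounded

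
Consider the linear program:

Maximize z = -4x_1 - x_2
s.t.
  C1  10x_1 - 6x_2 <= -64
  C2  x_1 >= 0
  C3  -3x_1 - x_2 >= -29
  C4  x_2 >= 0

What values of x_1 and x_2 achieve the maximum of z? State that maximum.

x_1 = 0, x_2 = 32/3, maximum z = -32/3

Vertices and z = -4x_1 - x_2:
  (0, 32/3) → z = -32/3
  (55/14, 241/14) → z = -461/14
  (0, 29) → z = -29

The binding constraints are 10x_1 - 6x_2 = -64 and x_1 = 0.
Solving simultaneously gives x_1 = 0, x_2 = 32/3.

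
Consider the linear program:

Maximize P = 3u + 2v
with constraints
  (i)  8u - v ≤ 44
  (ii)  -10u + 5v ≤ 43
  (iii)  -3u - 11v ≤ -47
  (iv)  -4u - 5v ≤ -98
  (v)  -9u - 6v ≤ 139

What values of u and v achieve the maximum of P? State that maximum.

Feasible corners and P = 3u + 2v:
  (263/30, 392/15) → P = 2357/30
  (159/22, 152/11) → P = 1085/22
  (55/14, 576/35) → P = 447/10

The binding constraints are 8u - v = 44 and -10u + 5v = 43.
Solving simultaneously gives u = 263/30, v = 392/15.

u = 263/30, v = 392/15, maximum P = 2357/30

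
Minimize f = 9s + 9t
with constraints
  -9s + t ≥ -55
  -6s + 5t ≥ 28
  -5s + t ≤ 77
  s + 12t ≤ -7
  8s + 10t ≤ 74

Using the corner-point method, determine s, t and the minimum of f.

Vertices and f = 9s + 9t:
  (-357/19, -322/19) → f = -6111/19
  (-53/11, -2/11) → f = -45
  (-931/61, 42/61) → f = -8001/61

s = -357/19, t = -322/19, minimum f = -6111/19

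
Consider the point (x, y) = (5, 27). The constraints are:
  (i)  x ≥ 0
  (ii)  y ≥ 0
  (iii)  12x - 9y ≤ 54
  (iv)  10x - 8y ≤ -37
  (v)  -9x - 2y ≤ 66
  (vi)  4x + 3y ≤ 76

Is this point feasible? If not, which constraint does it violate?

not feasible — violates (vi)

Constraint (vi): 4x + 3y = 101, which is not ≤ 76. All other constraints are satisfied.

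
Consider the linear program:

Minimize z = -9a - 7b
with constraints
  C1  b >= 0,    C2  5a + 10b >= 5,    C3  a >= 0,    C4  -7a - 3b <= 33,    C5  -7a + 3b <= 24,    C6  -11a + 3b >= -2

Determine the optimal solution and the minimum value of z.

Vertices and z = -9a - 7b:
  (0, 1/2) → z = -7/2
  (7/25, 9/25) → z = -126/25
  (0, 8) → z = -56
  (13/2, 139/6) → z = -662/3

At the optimal vertex, -7a + 3b = 24 and -11a + 3b = -2.
Solving simultaneously gives a = 13/2, b = 139/6.

a = 13/2, b = 139/6, minimum z = -662/3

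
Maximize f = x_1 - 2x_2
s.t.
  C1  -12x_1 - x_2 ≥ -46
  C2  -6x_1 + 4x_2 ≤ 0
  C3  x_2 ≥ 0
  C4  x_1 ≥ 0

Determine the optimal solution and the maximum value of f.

x_1 = 23/6, x_2 = 0, maximum f = 23/6

Vertices and f = x_1 - 2x_2:
  (92/27, 46/9) → f = -184/27
  (23/6, 0) → f = 23/6
  (0, 0) → f = 0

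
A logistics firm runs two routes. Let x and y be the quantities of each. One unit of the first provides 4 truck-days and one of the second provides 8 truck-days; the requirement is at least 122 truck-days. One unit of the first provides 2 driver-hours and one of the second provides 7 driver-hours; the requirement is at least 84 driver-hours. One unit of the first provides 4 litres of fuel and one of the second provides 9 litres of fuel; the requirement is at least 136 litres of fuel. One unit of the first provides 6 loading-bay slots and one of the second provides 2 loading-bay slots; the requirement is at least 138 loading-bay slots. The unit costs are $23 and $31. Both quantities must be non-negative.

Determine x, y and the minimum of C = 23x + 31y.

x = 21, y = 6, minimum C = 669

Feasible corners and C = 23x + 31y:
  (0, 69) → C = 2139
  (42, 0) → C = 966
  (21, 6) → C = 669
The feasible region is unbounded (it extends along (0, 1), (1, 0)), but C strictly increases along every unbounded feasible direction, so there is no improving ray and the minimum is attained at a vertex.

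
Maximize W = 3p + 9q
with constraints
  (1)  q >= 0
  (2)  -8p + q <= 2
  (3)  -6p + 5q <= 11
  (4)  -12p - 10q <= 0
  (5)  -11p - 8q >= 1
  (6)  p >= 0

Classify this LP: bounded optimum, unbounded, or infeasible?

infeasible

The boundaries q = 0 and -12p - 10q = 0 meet at (0, 0), but that point violates -11p - 8q ≥ 1. Every candidate vertex is excluded by some other constraint, so the feasible region is empty.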